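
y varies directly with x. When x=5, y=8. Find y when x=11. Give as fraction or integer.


Direct proportion: y = kx
Find k: k = 8/5 = 8/5
Compute y at x=11: y = 8/5 * 11
y = 88/5

88/5


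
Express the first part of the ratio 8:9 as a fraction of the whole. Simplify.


Total parts = 8 + 9 = 17
First part fraction = 8/17
Simplify: 8/17 = 8/17

8/17


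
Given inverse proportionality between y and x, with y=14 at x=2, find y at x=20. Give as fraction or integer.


Inverse proportion: y = k/x
Find k: k = 2 * 14 = 28
Compute y at x=20: y = 28/20
y = 7/5

7/5


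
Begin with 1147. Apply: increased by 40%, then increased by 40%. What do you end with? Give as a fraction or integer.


Start: 1147
Step 1: increase by 40% => multiply by 140/100
  1147 * 140/100 = 8029/5
Step 2: increase by 40% => multiply by 140/100
  8029/5 * 140/100 = 56203/25
Final value = 56203/25

56203/25


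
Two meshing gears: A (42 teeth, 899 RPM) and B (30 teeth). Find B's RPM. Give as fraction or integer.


Gear ratio: teeth_A * RPM_A = teeth_B * RPM_B
42 * 899 = 30 * RPM_B
37758 = 30 * RPM_B
RPM_B = 37758 / 30
RPM_B = 6293/5

6293/5


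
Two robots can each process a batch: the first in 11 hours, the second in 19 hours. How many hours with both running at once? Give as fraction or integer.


Rate of A = 1/11 job per hour
Rate of B = 1/19 job per hour
Combined rate = 1/11 + 1/19
Find common denominator: (19 + 11)/(11*19) = 30/209
Combined rate = 30/209 job per hour
Time together = 1 / (30/209) = 209/30 hours

209/30


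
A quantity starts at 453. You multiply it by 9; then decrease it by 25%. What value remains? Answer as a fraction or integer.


Start with 453.
Step 1: Multiply by 9: 453 * 9 = 4077
Step 2: Decrease by 25%: 4077 * 75/100 = 12231/4
Final result = 12231/4

12231/4


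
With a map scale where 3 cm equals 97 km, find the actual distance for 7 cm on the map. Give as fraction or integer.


Map scale: 3 cm = 97 km
Measured distance on map = 7 cm
Set up proportion: 7 * 97 / 3
= 679 / 3
= 679/3 km

679/3


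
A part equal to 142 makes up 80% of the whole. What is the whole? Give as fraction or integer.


Given: 142 is 80% of the whole
Set up: 142 = 80/100 * whole
whole = 142 * 100 / 80
whole = 14200 / 80
whole = 355/2

355/2


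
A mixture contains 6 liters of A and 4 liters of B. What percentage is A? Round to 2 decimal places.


Volume of A = 6 L
Volume of B = 4 L
Total volume = 6 + 4 = 10 L
Percentage of A = (6/10) * 100
= 60.00%

60.00


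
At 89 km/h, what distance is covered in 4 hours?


Using distance = speed * time
Speed = 89 km/h
Time = 4 hours
Distance = 89 * 4
= 356 km

356


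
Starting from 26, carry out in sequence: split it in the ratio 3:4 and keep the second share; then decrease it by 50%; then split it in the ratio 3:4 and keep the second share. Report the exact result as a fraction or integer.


Start with 26.
Step 1: Split 3:4, second share = 26 * 4/7 = 104/7
Step 2: Decrease by 50%: 104/7 * 50/100 = 52/7
Step 3: Split 3:4, second share = 52/7 * 4/7 = 208/49
Final result = 208/49

208/49


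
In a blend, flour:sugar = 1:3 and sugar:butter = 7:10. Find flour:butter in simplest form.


Given a:b = 1:3 and b:c = 7:10
Make b consistent. Multiply first ratio by 7: a:b = 7:21
Multiply second ratio by 3: b:c = 21:30
Now b = 21 in both, so a:b:c = 7:21:30
Therefore a:c = 7:30
Simplify by GCD: a:c = 7:30

7:30


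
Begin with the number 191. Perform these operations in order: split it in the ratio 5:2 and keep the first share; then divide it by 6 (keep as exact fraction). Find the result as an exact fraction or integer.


Start with 191.
Step 1: Split 5:2, first share = 191 * 5/7 = 955/7
Step 2: Divide by 6: 955/7 / 6 = 955/42
Final result = 955/42

955/42


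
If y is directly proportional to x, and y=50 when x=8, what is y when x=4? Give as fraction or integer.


Direct proportion: y = kx
Find k: k = 50/8 = 25/4
Compute y at x=4: y = 25/4 * 4
y = 25

25


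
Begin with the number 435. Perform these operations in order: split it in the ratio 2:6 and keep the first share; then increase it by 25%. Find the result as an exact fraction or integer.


Start with 435.
Step 1: Split 2:6, first share = 435 * 2/8 = 435/4
Step 2: Increase by 25%: 435/4 * 125/100 = 2175/16
Final result = 2175/16

2175/16


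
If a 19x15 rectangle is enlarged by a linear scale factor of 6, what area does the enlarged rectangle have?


Original dimensions: 19 x 15
Enlargement factor = 6
New width = 19 * 6 = 114
New height = 15 * 6 = 90
New area = 114 * 90 = 10260

10260


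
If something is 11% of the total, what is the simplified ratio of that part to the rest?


Part = 11%, Remainder = 89%
Ratio = 11:89
GCD(11, 89) = 1
Simplify: 11:89 = 11:89

11:89


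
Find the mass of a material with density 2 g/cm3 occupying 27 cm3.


Using mass = density * volume
Density = 2 g/cm3
Volume = 27 cm3
Mass = 2 * 27
= 54 g

54


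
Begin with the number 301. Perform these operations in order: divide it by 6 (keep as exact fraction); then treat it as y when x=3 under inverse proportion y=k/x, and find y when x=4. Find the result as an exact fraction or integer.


Start with 301.
Step 1: Divide by 6: 301 / 6 = 301/6
Step 2: Inverse prop: k = (301/6)*3; new y = k/4 = 301/6*3/4 = 301/8
Final result = 301/8

301/8


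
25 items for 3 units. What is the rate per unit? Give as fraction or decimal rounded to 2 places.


Total items = 25
Number of units = 3
Unit rate = 25 / 3
= 8.33 items per unit

8.33


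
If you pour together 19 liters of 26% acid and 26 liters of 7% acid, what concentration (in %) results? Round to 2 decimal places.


Solute in mixture 1 = 26% of 19 L = 19*26/100 = 247/50 L
Solute in mixture 2 = 7% of 26 L = 26*7/100 = 91/50 L
Total solute = 247/50 + 91/50 = 169/25 L
Total volume = 19 + 26 = 45 L
Final concentration = 169/25/45 * 100 = 15.02%

15.02


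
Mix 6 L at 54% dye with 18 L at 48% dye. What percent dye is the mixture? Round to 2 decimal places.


Solute in mixture 1 = 54% of 6 L = 6*54/100 = 81/25 L
Solute in mixture 2 = 48% of 18 L = 18*48/100 = 216/25 L
Total solute = 81/25 + 216/25 = 297/25 L
Total volume = 6 + 18 = 24 L
Final concentration = 297/25/24 * 100 = 49.50%

49.50


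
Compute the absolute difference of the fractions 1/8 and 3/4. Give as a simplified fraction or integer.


Simplify: 1/8 = 1/8 and 3/4 = 3/4
Find common denominator: LCD = 8
Convert: 1/8 and 6/8
Difference = |1 - 6|/8 = 5/8
Simplified = 5/8

5/8


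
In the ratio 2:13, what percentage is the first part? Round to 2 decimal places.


Total parts = 2 + 13 = 15
First part fraction = 2/15
Percentage = (2/15) * 100
= 0.133333 * 100
= 13.33%

13.33


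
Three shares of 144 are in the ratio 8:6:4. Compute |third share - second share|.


Total parts = 8 + 6 + 4 = 18
Value per part = 144 / 18 = 8
Shares: 8*8=64, 6*8=48, 4*8=32
Third share = 32, second share = 48
Difference = |32 - 48| = 16

16


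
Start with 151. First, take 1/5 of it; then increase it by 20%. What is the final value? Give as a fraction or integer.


Start with 151.
Step 1: Take 1/5: 151 * 1/5 = 151/5
Step 2: Increase by 20%: 151/5 * 120/100 = 906/25
Final result = 906/25

906/25


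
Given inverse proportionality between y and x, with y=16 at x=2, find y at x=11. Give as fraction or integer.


Inverse proportion: y = k/x
Find k: k = 2 * 16 = 32
Compute y at x=11: y = 32/11
y = 32/11

32/11


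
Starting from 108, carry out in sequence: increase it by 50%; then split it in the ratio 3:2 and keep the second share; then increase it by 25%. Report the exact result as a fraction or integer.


Start with 108.
Step 1: Increase by 50%: 108 * 150/100 = 162
Step 2: Split 3:2, second share = 162 * 2/5 = 324/5
Step 3: Increase by 25%: 324/5 * 125/100 = 81
Final result = 81

81


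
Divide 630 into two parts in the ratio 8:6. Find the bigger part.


Total parts = 8 + 6 = 14
Value per part = 630 / 14 = 45
First share = 8 * 45 = 360
Second share = 6 * 45 = 270
Larger share = 360

360


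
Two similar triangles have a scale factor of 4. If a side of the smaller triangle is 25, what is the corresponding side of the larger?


Similar triangles have proportional sides
Scale factor = 4
Smaller side = 25
Corresponding larger side = 25 * 4
= 100

100


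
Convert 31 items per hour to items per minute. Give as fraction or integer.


Converting from per hour to per minute
Rate = 31 items per hour
Divide by 60: 31/60
= 31/60 items per minute

31/60


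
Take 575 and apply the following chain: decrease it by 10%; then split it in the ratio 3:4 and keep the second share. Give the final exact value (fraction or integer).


Start with 575.
Step 1: Decrease by 10%: 575 * 90/100 = 1035/2
Step 2: Split 3:4, second share = 1035/2 * 4/7 = 2070/7
Final result = 2070/7

2070/7


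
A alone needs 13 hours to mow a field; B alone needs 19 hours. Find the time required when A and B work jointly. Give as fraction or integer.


Rate of A = 1/13 job per hour
Rate of B = 1/19 job per hour
Combined rate = 1/13 + 1/19
Find common denominator: (19 + 13)/(13*19) = 32/247
Combined rate = 32/247 job per hour
Time together = 1 / (32/247) = 247/32 hours

247/32


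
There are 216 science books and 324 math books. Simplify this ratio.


Find GCD(216, 324)
GCD = 108
Divide both by 108: 216/108 = 2, 324/108 = 3
Simplified ratio = 2:3

2:3


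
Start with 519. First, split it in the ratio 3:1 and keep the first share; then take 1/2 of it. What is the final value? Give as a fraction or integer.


Start with 519.
Step 1: Split 3:1, first share = 519 * 3/4 = 1557/4
Step 2: Take 1/2: 1557/4 * 1/2 = 1557/8
Final result = 1557/8

1557/8


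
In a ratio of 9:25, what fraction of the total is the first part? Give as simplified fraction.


Total parts = 9 + 25 = 34
First part fraction = 9/34
Simplify: 9/34 = 9/34

9/34


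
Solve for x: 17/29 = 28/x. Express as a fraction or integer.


Setting up: 17/29 = 28/x
Cross multiply: 17 * x = 29 * 28
17x = 812
x = 812/17
x = 812/17

812/17


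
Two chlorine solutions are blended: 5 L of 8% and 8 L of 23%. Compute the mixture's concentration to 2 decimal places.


Solute in mixture 1 = 8% of 5 L = 5*8/100 = 2/5 L
Solute in mixture 2 = 23% of 8 L = 8*23/100 = 46/25 L
Total solute = 2/5 + 46/25 = 56/25 L
Total volume = 5 + 8 = 13 L
Final concentration = 56/25/13 * 100 = 17.23%

17.23


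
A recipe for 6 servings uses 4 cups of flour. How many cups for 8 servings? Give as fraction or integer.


Original: 4 cups for 6 servings
Target servings = 8
Scaling factor = 8/6
New amount = 4 * 8/6
= 32/6
= 16/3 cups

16/3


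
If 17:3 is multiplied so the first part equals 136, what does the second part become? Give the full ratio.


Original ratio: 17:3
First term target: 136
Scale factor = 136 / 17 = 8
Multiply second term: 3 * 8 = 24
Equivalent ratio = 136:24

136:24


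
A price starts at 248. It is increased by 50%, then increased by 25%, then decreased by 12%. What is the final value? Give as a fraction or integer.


Start: 248
Step 1: increase by 50% => multiply by 150/100
  248 * 150/100 = 372
Step 2: increase by 25% => multiply by 125/100
  372 * 125/100 = 465
Step 3: decrease by 12% => multiply by 88/100
  465 * 88/100 = 2046/5
Final value = 2046/5

2046/5


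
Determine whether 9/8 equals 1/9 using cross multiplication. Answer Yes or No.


Cross multiply to check 9/8 = 1/9
Left cross product: 9 * 9 = 81
Right cross product: 8 * 1 = 8
81 != 8
Not equal, so proportions differ => No

No


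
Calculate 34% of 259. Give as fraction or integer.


Compute 34% of 259
Convert percentage: 34% = 34/100
Multiply: 259 * 34/100
= 8806/100
= 4403/50

4403/50


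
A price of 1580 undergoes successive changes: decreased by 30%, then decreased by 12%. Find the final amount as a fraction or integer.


Start: 1580
Step 1: decrease by 30% => multiply by 70/100
  1580 * 70/100 = 1106
Step 2: decrease by 12% => multiply by 88/100
  1106 * 88/100 = 24332/25
Final value = 24332/25

24332/25


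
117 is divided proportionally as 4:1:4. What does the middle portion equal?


Ratio = 4:1:4
Total parts = 4 + 1 + 4 = 9
Value per part = 117 / 9 = 13
First share = 4 * 13 = 52
Middle share = 1 * 13 = 13
Third share = 4 * 13 = 52

13


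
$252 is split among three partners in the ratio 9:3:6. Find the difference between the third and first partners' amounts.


Total parts = 9 + 3 + 6 = 18
Value per part = 252 / 18 = 14
Shares: 9*14=126, 3*14=42, 6*14=84
Third share = 84, first share = 126
Difference = |84 - 126| = 42

42


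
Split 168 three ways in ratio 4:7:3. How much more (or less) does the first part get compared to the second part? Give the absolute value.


Total parts = 4 + 7 + 3 = 14
Value per part = 168 / 14 = 12
Shares: 4*12=48, 7*12=84, 3*12=36
First share = 48, second share = 84
Difference = |48 - 84| = 36

36


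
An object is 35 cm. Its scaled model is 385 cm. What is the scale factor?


Original length = 35 cm
Scaled length = 385 cm
Scale factor = 385 / 35
= 11

11


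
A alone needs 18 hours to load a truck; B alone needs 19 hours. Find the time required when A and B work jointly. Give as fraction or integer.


Rate of A = 1/18 job per hour
Rate of B = 1/19 job per hour
Combined rate = 1/18 + 1/19
Find common denominator: (19 + 18)/(18*19) = 37/342
Combined rate = 37/342 job per hour
Time together = 1 / (37/342) = 342/37 hours

342/37


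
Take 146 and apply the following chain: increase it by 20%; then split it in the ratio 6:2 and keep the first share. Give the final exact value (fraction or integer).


Start with 146.
Step 1: Increase by 20%: 146 * 120/100 = 876/5
Step 2: Split 6:2, first share = 876/5 * 6/8 = 657/5
Final result = 657/5

657/5


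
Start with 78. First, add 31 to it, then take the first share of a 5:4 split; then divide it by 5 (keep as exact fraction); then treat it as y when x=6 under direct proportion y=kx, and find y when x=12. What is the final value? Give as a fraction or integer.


Start with 78.
Step 1: Add 31: 78+31=109; split 5:4 first = 109*5/9 = 545/9
Step 2: Divide by 5: 545/9 / 5 = 109/9
Step 3: Direct prop: k = (109/9)/6; new y = k*12 = 109/9*12/6 = 218/9
Final result = 218/9

218/9


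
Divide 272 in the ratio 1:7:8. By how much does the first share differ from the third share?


Total parts = 1 + 7 + 8 = 16
Value per part = 272 / 16 = 17
Shares: 1*17=17, 7*17=119, 8*17=136
First share = 17, third share = 136
Difference = |17 - 136| = 119

119


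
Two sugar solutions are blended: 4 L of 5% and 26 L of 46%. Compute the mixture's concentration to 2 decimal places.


Solute in mixture 1 = 5% of 4 L = 4*5/100 = 1/5 L
Solute in mixture 2 = 46% of 26 L = 26*46/100 = 299/25 L
Total solute = 1/5 + 299/25 = 304/25 L
Total volume = 4 + 26 = 30 L
Final concentration = 304/25/30 * 100 = 40.53%

40.53


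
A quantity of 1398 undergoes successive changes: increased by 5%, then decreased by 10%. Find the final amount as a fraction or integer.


Start: 1398
Step 1: increase by 5% => multiply by 105/100
  1398 * 105/100 = 14679/10
Step 2: decrease by 10% => multiply by 90/100
  14679/10 * 90/100 = 132111/100
Final value = 132111/100

132111/100


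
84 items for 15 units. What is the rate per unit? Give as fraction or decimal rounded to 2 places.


Total items = 84
Number of units = 15
Unit rate = 84 / 15
= 5.60 items per unit

5.60


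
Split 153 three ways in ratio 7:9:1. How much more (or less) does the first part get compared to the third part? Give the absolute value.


Total parts = 7 + 9 + 1 = 17
Value per part = 153 / 17 = 9
Shares: 7*9=63, 9*9=81, 1*9=9
First share = 63, third share = 9
Difference = |63 - 9| = 54

54


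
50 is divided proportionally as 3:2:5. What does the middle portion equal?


Ratio = 3:2:5
Total parts = 3 + 2 + 5 = 10
Value per part = 50 / 10 = 5
First share = 3 * 5 = 15
Middle share = 2 * 5 = 10
Third share = 5 * 5 = 25

10


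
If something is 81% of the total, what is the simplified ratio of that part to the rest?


Part = 81%, Remainder = 19%
Ratio = 81:19
GCD(81, 19) = 1
Simplify: 81:19 = 81:19

81:19


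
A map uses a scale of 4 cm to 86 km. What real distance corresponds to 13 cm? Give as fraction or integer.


Map scale: 4 cm = 86 km
Measured distance on map = 13 cm
Set up proportion: 13 * 86 / 4
= 1118 / 4
= 559/2 km

559/2


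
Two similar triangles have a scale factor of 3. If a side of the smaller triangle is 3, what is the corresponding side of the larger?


Similar triangles have proportional sides
Scale factor = 3
Smaller side = 3
Corresponding larger side = 3 * 3
= 9

9


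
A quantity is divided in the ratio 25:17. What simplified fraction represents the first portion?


Total parts = 25 + 17 = 42
First part fraction = 25/42
Simplify: 25/42 = 25/42

25/42


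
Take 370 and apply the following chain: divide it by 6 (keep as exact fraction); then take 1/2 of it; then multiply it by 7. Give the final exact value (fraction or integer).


Start with 370.
Step 1: Divide by 6: 370 / 6 = 185/3
Step 2: Take 1/2: 185/3 * 1/2 = 185/6
Step 3: Multiply by 7: 185/6 * 7 = 1295/6
Final result = 1295/6

1295/6


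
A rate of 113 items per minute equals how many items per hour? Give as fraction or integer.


Converting from per minute to per hour
Rate = 113 items per minute
Multiply by 60: 113 * 60
= 6780 items per hour

6780


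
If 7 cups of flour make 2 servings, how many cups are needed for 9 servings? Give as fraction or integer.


Original: 7 cups for 2 servings
Target servings = 9
Scaling factor = 9/2
New amount = 7 * 9/2
= 63/2
= 63/2 cups

63/2


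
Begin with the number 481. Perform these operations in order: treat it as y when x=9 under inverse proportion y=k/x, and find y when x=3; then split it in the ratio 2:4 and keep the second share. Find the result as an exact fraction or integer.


Start with 481.
Step 1: Inverse prop: k = (481)*9; new y = k/3 = 481*9/3 = 1443
Step 2: Split 2:4, second share = 1443 * 4/6 = 962
Final result = 962

962


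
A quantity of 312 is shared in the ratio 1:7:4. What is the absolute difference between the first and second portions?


Total parts = 1 + 7 + 4 = 12
Value per part = 312 / 12 = 26
Shares: 1*26=26, 7*26=182, 4*26=104
First share = 26, second share = 182
Difference = |26 - 182| = 156

156


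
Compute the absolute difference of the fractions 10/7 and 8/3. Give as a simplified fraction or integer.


Simplify: 10/7 = 10/7 and 8/3 = 8/3
Find common denominator: LCD = 21
Convert: 30/21 and 56/21
Difference = |30 - 56|/21 = 26/21
Simplified = 26/21

26/21


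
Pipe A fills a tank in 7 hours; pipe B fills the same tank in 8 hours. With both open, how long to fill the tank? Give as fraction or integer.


Rate of A = 1/7 job per hour
Rate of B = 1/8 job per hour
Combined rate = 1/7 + 1/8
Find common denominator: (8 + 7)/(7*8) = 15/56
Combined rate = 15/56 job per hour
Time together = 1 / (15/56) = 56/15 hours

56/15


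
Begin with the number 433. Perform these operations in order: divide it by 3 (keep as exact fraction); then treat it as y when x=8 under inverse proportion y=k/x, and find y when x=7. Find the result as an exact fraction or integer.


Start with 433.
Step 1: Divide by 3: 433 / 3 = 433/3
Step 2: Inverse prop: k = (433/3)*8; new y = k/7 = 433/3*8/7 = 3464/21
Final result = 3464/21

3464/21


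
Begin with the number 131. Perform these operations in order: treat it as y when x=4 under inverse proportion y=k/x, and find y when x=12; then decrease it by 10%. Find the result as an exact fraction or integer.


Start with 131.
Step 1: Inverse prop: k = (131)*4; new y = k/12 = 131*4/12 = 131/3
Step 2: Decrease by 10%: 131/3 * 90/100 = 393/10
Final result = 393/10

393/10


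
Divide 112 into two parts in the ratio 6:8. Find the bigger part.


Total parts = 6 + 8 = 14
Value per part = 112 / 14 = 8
First share = 6 * 8 = 48
Second share = 8 * 8 = 64
Larger share = 64

64


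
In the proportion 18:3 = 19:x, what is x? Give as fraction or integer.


Setting up: 18/3 = 19/x
Cross multiply: 18 * x = 3 * 19
18x = 57
x = 57/18
x = 19/6

19/6


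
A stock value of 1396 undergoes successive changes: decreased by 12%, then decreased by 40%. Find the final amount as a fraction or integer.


Start: 1396
Step 1: decrease by 12% => multiply by 88/100
  1396 * 88/100 = 30712/25
Step 2: decrease by 40% => multiply by 60/100
  30712/25 * 60/100 = 92136/125
Final value = 92136/125

92136/125


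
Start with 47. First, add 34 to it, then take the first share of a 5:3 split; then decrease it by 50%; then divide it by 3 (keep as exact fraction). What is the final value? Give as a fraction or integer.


Start with 47.
Step 1: Add 34: 47+34=81; split 5:3 first = 81*5/8 = 405/8
Step 2: Decrease by 50%: 405/8 * 50/100 = 405/16
Step 3: Divide by 3: 405/16 / 3 = 135/16
Final result = 135/16

135/16


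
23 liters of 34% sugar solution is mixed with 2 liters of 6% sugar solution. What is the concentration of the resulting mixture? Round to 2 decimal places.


Solute in mixture 1 = 34% of 23 L = 23*34/100 = 391/50 L
Solute in mixture 2 = 6% of 2 L = 2*6/100 = 3/25 L
Total solute = 391/50 + 3/25 = 397/50 L
Total volume = 23 + 2 = 25 L
Final concentration = 397/50/25 * 100 = 31.76%

31.76


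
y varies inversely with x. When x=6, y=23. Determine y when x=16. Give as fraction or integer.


Inverse proportion: y = k/x
Find k: k = 6 * 23 = 138
Compute y at x=16: y = 138/16
y = 69/8

69/8


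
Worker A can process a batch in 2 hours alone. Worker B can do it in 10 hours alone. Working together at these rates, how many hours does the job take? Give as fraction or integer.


Rate of A = 1/2 job per hour
Rate of B = 1/10 job per hour
Combined rate = 1/2 + 1/10
Find common denominator: (10 + 2)/(2*10) = 12/20
Combined rate = 3/5 job per hour
Time together = 1 / (3/5) = 5/3 hours

5/3


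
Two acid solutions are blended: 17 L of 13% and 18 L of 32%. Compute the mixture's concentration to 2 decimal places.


Solute in mixture 1 = 13% of 17 L = 17*13/100 = 221/100 L
Solute in mixture 2 = 32% of 18 L = 18*32/100 = 144/25 L
Total solute = 221/100 + 144/25 = 797/100 L
Total volume = 17 + 18 = 35 L
Final concentration = 797/100/35 * 100 = 22.77%

22.77


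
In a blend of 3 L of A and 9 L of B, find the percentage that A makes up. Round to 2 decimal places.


Volume of A = 3 L
Volume of B = 9 L
Total volume = 3 + 9 = 12 L
Percentage of A = (3/12) * 100
= 25.00%

25.00


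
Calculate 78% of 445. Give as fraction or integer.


Compute 78% of 445
Convert percentage: 78% = 78/100
Multiply: 445 * 78/100
= 34710/100
= 3471/10

3471/10


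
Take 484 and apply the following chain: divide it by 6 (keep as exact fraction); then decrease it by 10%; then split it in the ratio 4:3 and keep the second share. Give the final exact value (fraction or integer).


Start with 484.
Step 1: Divide by 6: 484 / 6 = 242/3
Step 2: Decrease by 10%: 242/3 * 90/100 = 363/5
Step 3: Split 4:3, second share = 363/5 * 3/7 = 1089/35
Final result = 1089/35

1089/35


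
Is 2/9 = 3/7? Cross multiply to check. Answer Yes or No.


Cross multiply to check 2/9 = 3/7
Left cross product: 2 * 7 = 14
Right cross product: 9 * 3 = 27
14 != 27
Not equal, so proportions differ => No

No


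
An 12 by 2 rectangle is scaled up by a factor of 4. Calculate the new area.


Original dimensions: 12 x 2
Enlargement factor = 4
New width = 12 * 4 = 48
New height = 2 * 4 = 8
New area = 48 * 8 = 384

384


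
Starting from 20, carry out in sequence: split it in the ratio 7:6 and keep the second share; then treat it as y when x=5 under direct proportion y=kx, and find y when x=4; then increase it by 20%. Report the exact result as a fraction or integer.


Start with 20.
Step 1: Split 7:6, second share = 20 * 6/13 = 120/13
Step 2: Direct prop: k = (120/13)/5; new y = k*4 = 120/13*4/5 = 96/13
Step 3: Increase by 20%: 96/13 * 120/100 = 576/65
Final result = 576/65

576/65


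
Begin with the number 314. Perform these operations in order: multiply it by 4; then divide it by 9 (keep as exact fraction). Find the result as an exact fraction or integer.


Start with 314.
Step 1: Multiply by 4: 314 * 4 = 1256
Step 2: Divide by 9: 1256 / 9 = 1256/9
Final result = 1256/9

1256/9


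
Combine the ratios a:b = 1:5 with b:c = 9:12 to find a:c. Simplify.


Given a:b = 1:5 and b:c = 9:12
Make b consistent. Multiply first ratio by 9: a:b = 9:45
Multiply second ratio by 5: b:c = 45:60
Now b = 45 in both, so a:b:c = 9:45:60
Therefore a:c = 9:60
Simplify by GCD: a:c = 3:20

3:20


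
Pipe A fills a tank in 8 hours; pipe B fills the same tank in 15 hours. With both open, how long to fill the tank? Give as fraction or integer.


Rate of A = 1/8 job per hour
Rate of B = 1/15 job per hour
Combined rate = 1/8 + 1/15
Find common denominator: (15 + 8)/(8*15) = 23/120
Combined rate = 23/120 job per hour
Time together = 1 / (23/120) = 120/23 hours

120/23


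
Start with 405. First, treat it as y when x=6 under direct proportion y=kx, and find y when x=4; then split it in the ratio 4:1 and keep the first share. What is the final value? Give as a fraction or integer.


Start with 405.
Step 1: Direct prop: k = (405)/6; new y = k*4 = 405*4/6 = 270
Step 2: Split 4:1, first share = 270 * 4/5 = 216
Final result = 216

216


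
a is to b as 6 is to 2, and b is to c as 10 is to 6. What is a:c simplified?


Given a:b = 6:2 and b:c = 10:6
Make b consistent. Multiply first ratio by 10: a:b = 60:20
Multiply second ratio by 2: b:c = 20:12
Now b = 20 in both, so a:b:c = 60:20:12
Therefore a:c = 60:12
Simplify by GCD: a:c = 5:1

5:1


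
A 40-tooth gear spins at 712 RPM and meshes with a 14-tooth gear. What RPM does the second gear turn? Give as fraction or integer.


Gear ratio: teeth_A * RPM_A = teeth_B * RPM_B
40 * 712 = 14 * RPM_B
28480 = 14 * RPM_B
RPM_B = 28480 / 14
RPM_B = 14240/7

14240/7


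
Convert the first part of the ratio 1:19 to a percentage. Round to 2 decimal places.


Total parts = 1 + 19 = 20
First part fraction = 1/20
Percentage = (1/20) * 100
= 0.05 * 100
= 5.00%

5.00


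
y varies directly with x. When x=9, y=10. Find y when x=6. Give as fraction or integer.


Direct proportion: y = kx
Find k: k = 10/9 = 10/9
Compute y at x=6: y = 10/9 * 6
y = 20/3

20/3


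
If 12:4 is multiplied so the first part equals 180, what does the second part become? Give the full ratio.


Original ratio: 12:4
First term target: 180
Scale factor = 180 / 12 = 15
Multiply second term: 4 * 15 = 60
Equivalent ratio = 180:60

180:60


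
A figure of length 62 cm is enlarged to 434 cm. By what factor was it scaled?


Original length = 62 cm
Scaled length = 434 cm
Scale factor = 434 / 62
= 7

7


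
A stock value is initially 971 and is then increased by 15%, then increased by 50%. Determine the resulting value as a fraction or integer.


Start: 971
Step 1: increase by 15% => multiply by 115/100
  971 * 115/100 = 22333/20
Step 2: increase by 50% => multiply by 150/100
  22333/20 * 150/100 = 66999/40
Final value = 66999/40

66999/40


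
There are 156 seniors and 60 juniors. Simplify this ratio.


Find GCD(156, 60)
GCD = 12
Divide both by 12: 156/12 = 13, 60/12 = 5
Simplified ratio = 13:5

13:5


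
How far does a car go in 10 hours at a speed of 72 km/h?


Using distance = speed * time
Speed = 72 km/h
Time = 10 hours
Distance = 72 * 10
= 720 km

720


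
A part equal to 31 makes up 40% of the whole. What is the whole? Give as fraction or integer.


Given: 31 is 40% of the whole
Set up: 31 = 40/100 * whole
whole = 31 * 100 / 40
whole = 3100 / 40
whole = 155/2

155/2


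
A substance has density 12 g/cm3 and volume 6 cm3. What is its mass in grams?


Using mass = density * volume
Density = 12 g/cm3
Volume = 6 cm3
Mass = 12 * 6
= 72 g

72


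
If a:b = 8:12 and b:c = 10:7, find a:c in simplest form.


Given a:b = 8:12 and b:c = 10:7
Make b consistent. Multiply first ratio by 10: a:b = 80:120
Multiply second ratio by 12: b:c = 120:84
Now b = 120 in both, so a:b:c = 80:120:84
Therefore a:c = 80:84
Simplify by GCD: a:c = 20:21

20:21


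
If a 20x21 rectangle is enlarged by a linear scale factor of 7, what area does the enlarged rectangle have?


Original dimensions: 20 x 21
Enlargement factor = 7
New width = 20 * 7 = 140
New height = 21 * 7 = 147
New area = 140 * 147 = 20580

20580


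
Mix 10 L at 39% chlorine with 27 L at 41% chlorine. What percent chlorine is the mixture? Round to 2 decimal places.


Solute in mixture 1 = 39% of 10 L = 10*39/100 = 39/10 L
Solute in mixture 2 = 41% of 27 L = 27*41/100 = 1107/100 L
Total solute = 39/10 + 1107/100 = 1497/100 L
Total volume = 10 + 27 = 37 L
Final concentration = 1497/100/37 * 100 = 40.46%

40.46


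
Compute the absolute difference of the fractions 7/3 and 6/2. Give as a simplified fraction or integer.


Simplify: 7/3 = 7/3 and 6/2 = 3
Find common denominator: LCD = 3
Convert: 7/3 and 9/3
Difference = |7 - 9|/3 = 2/3
Simplified = 2/3

2/3


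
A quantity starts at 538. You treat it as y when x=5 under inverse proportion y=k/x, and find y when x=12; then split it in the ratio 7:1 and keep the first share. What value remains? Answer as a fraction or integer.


Start with 538.
Step 1: Inverse prop: k = (538)*5; new y = k/12 = 538*5/12 = 1345/6
Step 2: Split 7:1, first share = 1345/6 * 7/8 = 9415/48
Final result = 9415/48

9415/48


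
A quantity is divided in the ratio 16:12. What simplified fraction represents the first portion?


Total parts = 16 + 12 = 28
First part fraction = 16/28
Simplify: 16/28 = 4/7

4/7


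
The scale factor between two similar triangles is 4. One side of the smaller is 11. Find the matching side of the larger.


Similar triangles have proportional sides
Scale factor = 4
Smaller side = 11
Corresponding larger side = 11 * 4
= 44

44


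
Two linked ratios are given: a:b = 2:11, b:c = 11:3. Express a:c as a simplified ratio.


Given a:b = 2:11 and b:c = 11:3
Make b consistent. Multiply first ratio by 11: a:b = 22:121
Multiply second ratio by 11: b:c = 121:33
Now b = 121 in both, so a:b:c = 22:121:33
Therefore a:c = 22:33
Simplify by GCD: a:c = 2:3

2:3


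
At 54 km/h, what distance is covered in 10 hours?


Using distance = speed * time
Speed = 54 km/h
Time = 10 hours
Distance = 54 * 10
= 540 km

540


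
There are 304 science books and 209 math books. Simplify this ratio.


Find GCD(304, 209)
GCD = 19
Divide both by 19: 304/19 = 16, 209/19 = 11
Simplified ratio = 16:11

16:11


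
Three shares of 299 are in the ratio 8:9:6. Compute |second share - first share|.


Total parts = 8 + 9 + 6 = 23
Value per part = 299 / 23 = 13
Shares: 8*13=104, 9*13=117, 6*13=78
Second share = 117, first share = 104
Difference = |117 - 104| = 13

13


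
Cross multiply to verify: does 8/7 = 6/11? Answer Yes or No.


Cross multiply to check 8/7 = 6/11
Left cross product: 8 * 11 = 88
Right cross product: 7 * 6 = 42
88 != 42
Not equal, so proportions differ => No

No


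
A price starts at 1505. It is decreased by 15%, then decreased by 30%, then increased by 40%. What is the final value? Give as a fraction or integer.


Start: 1505
Step 1: decrease by 15% => multiply by 85/100
  1505 * 85/100 = 5117/4
Step 2: decrease by 30% => multiply by 70/100
  5117/4 * 70/100 = 35819/40
Step 3: increase by 40% => multiply by 140/100
  35819/40 * 140/100 = 250733/200
Final value = 250733/200

250733/200


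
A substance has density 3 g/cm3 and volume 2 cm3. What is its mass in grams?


Using mass = density * volume
Density = 3 g/cm3
Volume = 2 cm3
Mass = 3 * 2
= 6 g

6


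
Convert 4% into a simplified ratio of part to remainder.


Part = 4%, Remainder = 96%
Ratio = 4:96
GCD(4, 96) = 4
Simplify: 1:24 = 1:24

1:24


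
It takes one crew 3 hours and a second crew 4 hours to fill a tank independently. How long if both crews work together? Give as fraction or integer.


Rate of A = 1/3 job per hour
Rate of B = 1/4 job per hour
Combined rate = 1/3 + 1/4
Find common denominator: (4 + 3)/(3*4) = 7/12
Combined rate = 7/12 job per hour
Time together = 1 / (7/12) = 12/7 hours

12/7


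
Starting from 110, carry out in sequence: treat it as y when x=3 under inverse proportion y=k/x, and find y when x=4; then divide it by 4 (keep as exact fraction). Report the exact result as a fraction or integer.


Start with 110.
Step 1: Inverse prop: k = (110)*3; new y = k/4 = 110*3/4 = 165/2
Step 2: Divide by 4: 165/2 / 4 = 165/8
Final result = 165/8

165/8


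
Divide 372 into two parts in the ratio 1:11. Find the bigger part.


Total parts = 1 + 11 = 12
Value per part = 372 / 12 = 31
First share = 1 * 31 = 31
Second share = 11 * 31 = 341
Larger share = 341

341


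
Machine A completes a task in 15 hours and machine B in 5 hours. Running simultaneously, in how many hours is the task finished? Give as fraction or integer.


Rate of A = 1/15 job per hour
Rate of B = 1/5 job per hour
Combined rate = 1/15 + 1/5
Find common denominator: (5 + 15)/(15*5) = 20/75
Combined rate = 4/15 job per hour
Time together = 1 / (4/15) = 15/4 hours

15/4


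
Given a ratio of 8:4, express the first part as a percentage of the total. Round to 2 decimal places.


Total parts = 8 + 4 = 12
First part fraction = 8/12
Percentage = (8/12) * 100
= 0.666667 * 100
= 66.67%

66.67


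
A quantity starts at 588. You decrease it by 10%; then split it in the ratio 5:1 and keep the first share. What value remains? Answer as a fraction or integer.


Start with 588.
Step 1: Decrease by 10%: 588 * 90/100 = 2646/5
Step 2: Split 5:1, first share = 2646/5 * 5/6 = 441
Final result = 441

441


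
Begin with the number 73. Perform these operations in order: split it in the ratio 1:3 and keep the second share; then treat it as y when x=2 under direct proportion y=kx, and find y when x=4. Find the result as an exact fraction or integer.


Start with 73.
Step 1: Split 1:3, second share = 73 * 3/4 = 219/4
Step 2: Direct prop: k = (219/4)/2; new y = k*4 = 219/4*4/2 = 219/2
Final result = 219/2

219/2


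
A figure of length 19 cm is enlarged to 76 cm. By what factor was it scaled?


Original length = 19 cm
Scaled length = 76 cm
Scale factor = 76 / 19
= 4

4


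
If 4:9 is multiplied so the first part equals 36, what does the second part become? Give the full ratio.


Original ratio: 4:9
First term target: 36
Scale factor = 36 / 4 = 9
Multiply second term: 9 * 9 = 81
Equivalent ratio = 36:81

36:81


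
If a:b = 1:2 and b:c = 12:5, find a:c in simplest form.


Given a:b = 1:2 and b:c = 12:5
Make b consistent. Multiply first ratio by 12: a:b = 12:24
Multiply second ratio by 2: b:c = 24:10
Now b = 24 in both, so a:b:c = 12:24:10
Therefore a:c = 12:10
Simplify by GCD: a:c = 6:5

6:5


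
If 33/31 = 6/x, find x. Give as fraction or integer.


Setting up: 33/31 = 6/x
Cross multiply: 33 * x = 31 * 6
33x = 186
x = 186/33
x = 62/11

62/11


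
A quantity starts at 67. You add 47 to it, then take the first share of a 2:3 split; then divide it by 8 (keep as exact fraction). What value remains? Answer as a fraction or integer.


Start with 67.
Step 1: Add 47: 67+47=114; split 2:3 first = 114*2/5 = 228/5
Step 2: Divide by 8: 228/5 / 8 = 57/10
Final result = 57/10

57/10


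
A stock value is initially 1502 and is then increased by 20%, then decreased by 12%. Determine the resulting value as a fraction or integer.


Start: 1502
Step 1: increase by 20% => multiply by 120/100
  1502 * 120/100 = 9012/5
Step 2: decrease by 12% => multiply by 88/100
  9012/5 * 88/100 = 198264/125
Final value = 198264/125

198264/125


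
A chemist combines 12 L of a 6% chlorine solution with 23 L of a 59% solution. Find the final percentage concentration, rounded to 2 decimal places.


Solute in mixture 1 = 6% of 12 L = 12*6/100 = 18/25 L
Solute in mixture 2 = 59% of 23 L = 23*59/100 = 1357/100 L
Total solute = 18/25 + 1357/100 = 1429/100 L
Total volume = 12 + 23 = 35 L
Final concentration = 1429/100/35 * 100 = 40.83%

40.83


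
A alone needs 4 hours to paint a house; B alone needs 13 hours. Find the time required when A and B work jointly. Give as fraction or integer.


Rate of A = 1/4 job per hour
Rate of B = 1/13 job per hour
Combined rate = 1/4 + 1/13
Find common denominator: (13 + 4)/(4*13) = 17/52
Combined rate = 17/52 job per hour
Time together = 1 / (17/52) = 52/17 hours

52/17


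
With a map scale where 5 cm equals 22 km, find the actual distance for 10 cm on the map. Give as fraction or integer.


Map scale: 5 cm = 22 km
Measured distance on map = 10 cm
Set up proportion: 10 * 22 / 5
= 220 / 5
= 44 km

44


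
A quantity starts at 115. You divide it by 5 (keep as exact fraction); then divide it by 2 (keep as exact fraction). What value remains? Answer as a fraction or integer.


Start with 115.
Step 1: Divide by 5: 115 / 5 = 23
Step 2: Divide by 2: 23 / 2 = 23/2
Final result = 23/2

23/2


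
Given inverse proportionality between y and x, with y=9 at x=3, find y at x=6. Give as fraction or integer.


Inverse proportion: y = k/x
Find k: k = 3 * 9 = 27
Compute y at x=6: y = 27/6
y = 9/2

9/2


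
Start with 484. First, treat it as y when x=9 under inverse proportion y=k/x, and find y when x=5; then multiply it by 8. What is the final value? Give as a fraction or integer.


Start with 484.
Step 1: Inverse prop: k = (484)*9; new y = k/5 = 484*9/5 = 4356/5
Step 2: Multiply by 8: 4356/5 * 8 = 34848/5
Final result = 34848/5

34848/5


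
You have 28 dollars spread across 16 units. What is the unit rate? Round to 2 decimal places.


Total dollars = 28
Number of units = 16
Unit rate = 28 / 16
= 1.75 dollars per unit

1.75


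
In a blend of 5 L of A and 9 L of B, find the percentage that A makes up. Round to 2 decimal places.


Volume of A = 5 L
Volume of B = 9 L
Total volume = 5 + 9 = 14 L
Percentage of A = (5/14) * 100
= 35.71%

35.71


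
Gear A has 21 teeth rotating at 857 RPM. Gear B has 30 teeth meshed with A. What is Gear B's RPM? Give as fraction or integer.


Gear ratio: teeth_A * RPM_A = teeth_B * RPM_B
21 * 857 = 30 * RPM_B
17997 = 30 * RPM_B
RPM_B = 17997 / 30
RPM_B = 5999/10

5999/10


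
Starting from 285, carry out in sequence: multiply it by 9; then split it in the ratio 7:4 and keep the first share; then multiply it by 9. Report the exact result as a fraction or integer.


Start with 285.
Step 1: Multiply by 9: 285 * 9 = 2565
Step 2: Split 7:4, first share = 2565 * 7/11 = 17955/11
Step 3: Multiply by 9: 17955/11 * 9 = 161595/11
Final result = 161595/11

161595/11


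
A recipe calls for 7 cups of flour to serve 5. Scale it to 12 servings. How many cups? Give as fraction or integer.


Original: 7 cups for 5 servings
Target servings = 12
Scaling factor = 12/5
New amount = 7 * 12/5
= 84/5
= 84/5 cups

84/5


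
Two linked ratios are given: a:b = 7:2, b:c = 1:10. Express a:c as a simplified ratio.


Given a:b = 7:2 and b:c = 1:10
Make b consistent. Multiply first ratio by 1: a:b = 7:2
Multiply second ratio by 2: b:c = 2:20
Now b = 2 in both, so a:b:c = 7:2:20
Therefore a:c = 7:20
Simplify by GCD: a:c = 7:20

7:20


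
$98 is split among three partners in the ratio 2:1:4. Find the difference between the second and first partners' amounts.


Total parts = 2 + 1 + 4 = 7
Value per part = 98 / 7 = 14
Shares: 2*14=28, 1*14=14, 4*14=56
Second share = 14, first share = 28
Difference = |14 - 28| = 14

14


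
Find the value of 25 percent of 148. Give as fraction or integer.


Compute 25% of 148
Convert percentage: 25% = 25/100
Multiply: 148 * 25/100
= 3700/100
= 37

37


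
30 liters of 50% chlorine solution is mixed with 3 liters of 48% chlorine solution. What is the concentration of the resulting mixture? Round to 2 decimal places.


Solute in mixture 1 = 50% of 30 L = 30*50/100 = 15 L
Solute in mixture 2 = 48% of 3 L = 3*48/100 = 36/25 L
Total solute = 15 + 36/25 = 411/25 L
Total volume = 30 + 3 = 33 L
Final concentration = 411/25/33 * 100 = 49.82%

49.82
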